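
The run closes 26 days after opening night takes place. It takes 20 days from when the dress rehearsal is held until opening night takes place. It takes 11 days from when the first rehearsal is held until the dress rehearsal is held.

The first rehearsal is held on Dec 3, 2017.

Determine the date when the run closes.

The first rehearsal is held: Dec 3, 2017.
The dress rehearsal is held: Dec 3, 2017 + 11 days = Dec 14, 2017.
Opening night takes place: Dec 14, 2017 + 20 days = Jan 3, 2018.
The run closes: Jan 3, 2018 + 26 days = Jan 29, 2018.

Jan 29, 2018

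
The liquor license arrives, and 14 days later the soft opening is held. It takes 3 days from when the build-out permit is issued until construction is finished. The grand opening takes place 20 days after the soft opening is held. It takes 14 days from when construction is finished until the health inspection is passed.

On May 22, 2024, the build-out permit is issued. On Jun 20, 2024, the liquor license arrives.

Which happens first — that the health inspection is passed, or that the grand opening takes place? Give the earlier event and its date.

The health inspection is passed — Jun 8, 2024

The build-out permit is issued: May 22, 2024.
Construction is finished: May 22, 2024 + 3 days = May 25, 2024.
The health inspection is passed: May 25, 2024 + 14 days = Jun 8, 2024.
The liquor license arrives: Jun 20, 2024.
The soft opening is held: Jun 20, 2024 + 14 days = Jul 4, 2024.
The grand opening takes place: Jul 4, 2024 + 20 days = Jul 24, 2024.
Comparing: the health inspection is passed on Jun 8, 2024 vs the grand opening takes place on Jul 24, 2024. Earlier: the health inspection is passed.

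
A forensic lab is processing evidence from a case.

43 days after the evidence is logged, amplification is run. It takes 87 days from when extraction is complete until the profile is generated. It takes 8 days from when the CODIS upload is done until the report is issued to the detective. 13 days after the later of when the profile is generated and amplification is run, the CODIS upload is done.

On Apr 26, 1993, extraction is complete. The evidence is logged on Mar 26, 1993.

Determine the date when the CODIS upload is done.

Extraction is complete: Apr 26, 1993.
The profile is generated: Apr 26, 1993 + 87 days = Jul 22, 1993.
The evidence is logged: Mar 26, 1993.
Amplification is run: Mar 26, 1993 + 43 days = May 8, 1993.
Both prerequisites met — the profile is generated (Jul 22, 1993), amplification is run (May 8, 1993); the later is Jul 22, 1993.
The CODIS upload is done: Jul 22, 1993 + 13 days = Aug 4, 1993.

Aug 4, 1993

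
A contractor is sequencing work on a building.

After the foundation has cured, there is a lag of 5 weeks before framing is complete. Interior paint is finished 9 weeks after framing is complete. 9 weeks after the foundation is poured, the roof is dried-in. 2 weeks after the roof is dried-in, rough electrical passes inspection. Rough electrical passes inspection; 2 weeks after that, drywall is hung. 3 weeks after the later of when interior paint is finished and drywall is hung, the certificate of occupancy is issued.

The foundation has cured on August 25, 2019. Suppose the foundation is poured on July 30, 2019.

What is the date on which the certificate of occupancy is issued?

The foundation has cured: Aug 25, 2019.
Framing is complete: Aug 25, 2019 + 5 weeks = Sep 29, 2019.
Interior paint is finished: Sep 29, 2019 + 9 weeks = Dec 1, 2019.
The foundation is poured: Jul 30, 2019.
The roof is dried-in: Jul 30, 2019 + 9 weeks = Oct 1, 2019.
Rough electrical passes inspection: Oct 1, 2019 + 2 weeks = Oct 15, 2019.
Drywall is hung: Oct 15, 2019 + 2 weeks = Oct 29, 2019.
Both prerequisites met — interior paint is finished (Dec 1, 2019), drywall is hung (Oct 29, 2019); the later is Dec 1, 2019.
The certificate of occupancy is issued: Dec 1, 2019 + 3 weeks = Dec 22, 2019.

December 22, 2019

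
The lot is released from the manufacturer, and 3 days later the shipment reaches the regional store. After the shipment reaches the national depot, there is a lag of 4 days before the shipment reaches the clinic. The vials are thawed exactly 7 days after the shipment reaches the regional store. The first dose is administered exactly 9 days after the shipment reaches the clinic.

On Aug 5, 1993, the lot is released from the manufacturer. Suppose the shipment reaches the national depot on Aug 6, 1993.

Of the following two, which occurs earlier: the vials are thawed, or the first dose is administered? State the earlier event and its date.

The lot is released from the manufacturer: Aug 5, 1993.
The shipment reaches the regional store: Aug 5, 1993 + 3 days = Aug 8, 1993.
The vials are thawed: Aug 8, 1993 + 7 days = Aug 15, 1993.
The shipment reaches the national depot: Aug 6, 1993.
The shipment reaches the clinic: Aug 6, 1993 + 4 days = Aug 10, 1993.
The first dose is administered: Aug 10, 1993 + 9 days = Aug 19, 1993.
Comparing: the vials are thawed on Aug 15, 1993 vs the first dose is administered on Aug 19, 1993. Earlier: the vials are thawed.

The vials are thawed — Aug 15, 1993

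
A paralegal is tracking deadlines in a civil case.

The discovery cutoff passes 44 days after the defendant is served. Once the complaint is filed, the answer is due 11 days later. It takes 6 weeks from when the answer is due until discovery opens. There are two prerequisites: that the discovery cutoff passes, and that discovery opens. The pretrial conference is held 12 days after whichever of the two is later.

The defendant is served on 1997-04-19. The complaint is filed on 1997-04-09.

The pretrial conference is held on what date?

1997-06-14

The defendant is served: Apr 19, 1997.
The discovery cutoff passes: Apr 19, 1997 + 44 days = Jun 2, 1997.
The complaint is filed: Apr 9, 1997.
The answer is due: Apr 9, 1997 + 11 days = Apr 20, 1997.
Discovery opens: Apr 20, 1997 + 6 weeks = Jun 1, 1997.
Both prerequisites met — the discovery cutoff passes (Jun 2, 1997), discovery opens (Jun 1, 1997); the later is Jun 2, 1997.
The pretrial conference is held: Jun 2, 1997 + 12 days = Jun 14, 1997.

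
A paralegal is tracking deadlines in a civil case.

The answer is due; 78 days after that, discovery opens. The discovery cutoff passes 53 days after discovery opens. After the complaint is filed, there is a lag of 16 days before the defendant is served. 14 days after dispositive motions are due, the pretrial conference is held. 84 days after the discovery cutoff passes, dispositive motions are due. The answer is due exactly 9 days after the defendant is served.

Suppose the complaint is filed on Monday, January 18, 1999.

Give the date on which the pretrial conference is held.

Wednesday, September 29, 1999

The complaint is filed: Jan 18, 1999.
The defendant is served: Jan 18, 1999 + 16 days = Feb 3, 1999.
The answer is due: Feb 3, 1999 + 9 days = Feb 12, 1999.
Discovery opens: Feb 12, 1999 + 78 days = May 1, 1999.
The discovery cutoff passes: May 1, 1999 + 53 days = Jun 23, 1999.
Dispositive motions are due: Jun 23, 1999 + 84 days = Sep 15, 1999.
The pretrial conference is held: Sep 15, 1999 + 14 days = Sep 29, 1999.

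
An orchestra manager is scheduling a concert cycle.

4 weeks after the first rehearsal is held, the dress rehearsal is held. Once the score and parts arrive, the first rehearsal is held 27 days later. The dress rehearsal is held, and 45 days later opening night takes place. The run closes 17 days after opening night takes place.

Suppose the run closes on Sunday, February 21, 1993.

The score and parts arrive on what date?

Tuesday, October 27, 1992

The run closes: Feb 21, 1993.
Opening night takes place: Feb 21, 1993 − 17 days = Feb 4, 1993.
The dress rehearsal is held: Feb 4, 1993 − 45 days = Dec 21, 1992.
The first rehearsal is held: Dec 21, 1992 − 4 weeks = Nov 23, 1992.
The score and parts arrive: Nov 23, 1992 − 27 days = Oct 27, 1992.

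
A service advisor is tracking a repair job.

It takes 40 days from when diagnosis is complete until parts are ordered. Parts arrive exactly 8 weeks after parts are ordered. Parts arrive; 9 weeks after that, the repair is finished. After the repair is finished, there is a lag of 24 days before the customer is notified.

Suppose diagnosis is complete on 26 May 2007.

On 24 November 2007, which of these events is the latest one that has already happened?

Diagnosis is complete: May 26, 2007.
Parts are ordered: May 26, 2007 + 40 days = Jul 5, 2007.
Parts arrive: Jul 5, 2007 + 8 weeks = Aug 30, 2007.
The repair is finished: Aug 30, 2007 + 9 weeks = Nov 1, 2007.
The customer is notified: Nov 1, 2007 + 24 days = Nov 25, 2007.
Nov 24, 2007 falls between when the repair is finished (Nov 1, 2007) and when the customer is notified (Nov 25, 2007).

The repair is finished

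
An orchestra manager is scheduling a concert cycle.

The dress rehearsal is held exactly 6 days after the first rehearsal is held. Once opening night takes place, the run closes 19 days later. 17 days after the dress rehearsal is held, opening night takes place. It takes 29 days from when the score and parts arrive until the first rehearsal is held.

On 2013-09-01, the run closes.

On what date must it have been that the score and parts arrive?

2013-06-22

The run closes: Sep 1, 2013.
Opening night takes place: Sep 1, 2013 − 19 days = Aug 13, 2013.
The dress rehearsal is held: Aug 13, 2013 − 17 days = Jul 27, 2013.
The first rehearsal is held: Jul 27, 2013 − 6 days = Jul 21, 2013.
The score and parts arrive: Jul 21, 2013 − 29 days = Jun 22, 2013.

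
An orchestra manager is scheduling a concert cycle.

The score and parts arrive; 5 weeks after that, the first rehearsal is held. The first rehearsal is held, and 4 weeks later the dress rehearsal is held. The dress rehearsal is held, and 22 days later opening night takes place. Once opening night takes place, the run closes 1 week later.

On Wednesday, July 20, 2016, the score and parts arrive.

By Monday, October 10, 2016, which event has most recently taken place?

The score and parts arrive: Jul 20, 2016.
The first rehearsal is held: Jul 20, 2016 + 5 weeks = Aug 24, 2016.
The dress rehearsal is held: Aug 24, 2016 + 4 weeks = Sep 21, 2016.
Opening night takes place: Sep 21, 2016 + 22 days = Oct 13, 2016.
The run closes: Oct 13, 2016 + 1 week = Oct 20, 2016.
Oct 10, 2016 falls between when the dress rehearsal is held (Sep 21, 2016) and when opening night takes place (Oct 13, 2016).

The dress rehearsal is held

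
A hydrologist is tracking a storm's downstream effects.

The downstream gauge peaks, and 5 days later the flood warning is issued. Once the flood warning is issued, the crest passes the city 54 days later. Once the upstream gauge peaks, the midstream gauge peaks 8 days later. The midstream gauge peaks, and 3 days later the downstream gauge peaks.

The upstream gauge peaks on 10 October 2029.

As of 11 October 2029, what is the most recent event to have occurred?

The upstream gauge peaks: Oct 10, 2029.
The midstream gauge peaks: Oct 10, 2029 + 8 days = Oct 18, 2029.
The downstream gauge peaks: Oct 18, 2029 + 3 days = Oct 21, 2029.
The flood warning is issued: Oct 21, 2029 + 5 days = Oct 26, 2029.
The crest passes the city: Oct 26, 2029 + 54 days = Dec 19, 2029.
Oct 11, 2029 falls between when the upstream gauge peaks (Oct 10, 2029) and when the midstream gauge peaks (Oct 18, 2029).

The upstream gauge peaks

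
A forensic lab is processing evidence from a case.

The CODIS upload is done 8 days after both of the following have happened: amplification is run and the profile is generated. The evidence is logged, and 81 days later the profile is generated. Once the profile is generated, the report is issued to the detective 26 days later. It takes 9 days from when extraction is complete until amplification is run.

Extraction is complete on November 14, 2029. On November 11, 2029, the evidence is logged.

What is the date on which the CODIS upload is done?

February 8, 2030

Extraction is complete: Nov 14, 2029.
Amplification is run: Nov 14, 2029 + 9 days = Nov 23, 2029.
The evidence is logged: Nov 11, 2029.
The profile is generated: Nov 11, 2029 + 81 days = Jan 31, 2030.
Both prerequisites met — amplification is run (Nov 23, 2029), the profile is generated (Jan 31, 2030); the later is Jan 31, 2030.
The CODIS upload is done: Jan 31, 2030 + 8 days = Feb 8, 2030.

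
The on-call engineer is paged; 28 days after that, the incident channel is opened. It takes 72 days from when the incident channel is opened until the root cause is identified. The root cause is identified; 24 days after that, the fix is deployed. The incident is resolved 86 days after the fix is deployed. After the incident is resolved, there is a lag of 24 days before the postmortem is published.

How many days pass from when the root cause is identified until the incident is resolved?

Causal path: the root cause is identified → the fix is deployed → the incident is resolved.
Total delay along the path: 24 + 86 = 110 days.

110 days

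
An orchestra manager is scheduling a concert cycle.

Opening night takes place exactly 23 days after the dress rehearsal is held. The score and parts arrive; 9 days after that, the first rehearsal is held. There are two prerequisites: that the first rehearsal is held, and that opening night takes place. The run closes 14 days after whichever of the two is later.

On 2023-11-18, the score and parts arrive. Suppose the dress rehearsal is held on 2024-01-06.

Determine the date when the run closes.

The score and parts arrive: Nov 18, 2023.
The first rehearsal is held: Nov 18, 2023 + 9 days = Nov 27, 2023.
The dress rehearsal is held: Jan 6, 2024.
Opening night takes place: Jan 6, 2024 + 23 days = Jan 29, 2024.
Both prerequisites met — the first rehearsal is held (Nov 27, 2023), opening night takes place (Jan 29, 2024); the later is Jan 29, 2024.
The run closes: Jan 29, 2024 + 14 days = Feb 12, 2024.

2024-02-12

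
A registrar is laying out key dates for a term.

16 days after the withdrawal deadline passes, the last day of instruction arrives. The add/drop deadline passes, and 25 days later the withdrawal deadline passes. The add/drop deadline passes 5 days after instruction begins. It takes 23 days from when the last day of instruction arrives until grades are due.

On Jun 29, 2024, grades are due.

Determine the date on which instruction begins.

Apr 21, 2024

Grades are due: Jun 29, 2024.
The last day of instruction arrives: Jun 29, 2024 − 23 days = Jun 6, 2024.
The withdrawal deadline passes: Jun 6, 2024 − 16 days = May 21, 2024.
The add/drop deadline passes: May 21, 2024 − 25 days = Apr 26, 2024.
Instruction begins: Apr 26, 2024 − 5 days = Apr 21, 2024.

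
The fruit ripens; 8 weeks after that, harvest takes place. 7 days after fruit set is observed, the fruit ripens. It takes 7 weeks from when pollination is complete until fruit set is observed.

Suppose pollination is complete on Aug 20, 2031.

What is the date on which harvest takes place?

Dec 10, 2031

Pollination is complete: Aug 20, 2031.
Fruit set is observed: Aug 20, 2031 + 7 weeks = Oct 8, 2031.
The fruit ripens: Oct 8, 2031 + 7 days = Oct 15, 2031.
Harvest takes place: Oct 15, 2031 + 8 weeks = Dec 10, 2031.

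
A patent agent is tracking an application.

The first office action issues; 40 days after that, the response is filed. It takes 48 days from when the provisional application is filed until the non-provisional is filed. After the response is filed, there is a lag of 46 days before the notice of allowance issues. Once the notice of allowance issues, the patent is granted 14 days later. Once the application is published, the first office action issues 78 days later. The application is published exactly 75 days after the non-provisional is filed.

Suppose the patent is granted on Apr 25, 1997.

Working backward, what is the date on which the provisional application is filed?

Jun 28, 1996

The patent is granted: Apr 25, 1997.
The notice of allowance issues: Apr 25, 1997 − 14 days = Apr 11, 1997.
The response is filed: Apr 11, 1997 − 46 days = Feb 24, 1997.
The first office action issues: Feb 24, 1997 − 40 days = Jan 15, 1997.
The application is published: Jan 15, 1997 − 78 days = Oct 29, 1996.
The non-provisional is filed: Oct 29, 1996 − 75 days = Aug 15, 1996.
The provisional application is filed: Aug 15, 1996 − 48 days = Jun 28, 1996.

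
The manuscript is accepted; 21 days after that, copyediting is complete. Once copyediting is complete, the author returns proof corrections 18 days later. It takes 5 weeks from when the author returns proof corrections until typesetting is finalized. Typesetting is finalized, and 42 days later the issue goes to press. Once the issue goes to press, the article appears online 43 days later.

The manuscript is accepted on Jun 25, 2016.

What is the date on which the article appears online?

Dec 1, 2016

The manuscript is accepted: Jun 25, 2016.
Copyediting is complete: Jun 25, 2016 + 21 days = Jul 16, 2016.
The author returns proof corrections: Jul 16, 2016 + 18 days = Aug 3, 2016.
Typesetting is finalized: Aug 3, 2016 + 5 weeks = Sep 7, 2016.
The issue goes to press: Sep 7, 2016 + 42 days = Oct 19, 2016.
The article appears online: Oct 19, 2016 + 43 days = Dec 1, 2016.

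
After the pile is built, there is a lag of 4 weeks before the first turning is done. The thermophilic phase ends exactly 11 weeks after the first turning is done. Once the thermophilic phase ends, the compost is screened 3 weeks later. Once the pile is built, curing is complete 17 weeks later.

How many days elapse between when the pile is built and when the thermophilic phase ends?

Causal path: the pile is built → the first turning is done → the thermophilic phase ends.
Total delay along the path: 4 + 11 weeks = 15 weeks = 105 days.

105 days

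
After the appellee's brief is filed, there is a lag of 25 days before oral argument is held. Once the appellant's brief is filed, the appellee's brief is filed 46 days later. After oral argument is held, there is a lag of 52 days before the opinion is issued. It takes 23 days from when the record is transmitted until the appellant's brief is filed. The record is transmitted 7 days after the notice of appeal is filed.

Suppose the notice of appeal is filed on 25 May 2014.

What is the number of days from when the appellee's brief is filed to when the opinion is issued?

Causal path: the appellee's brief is filed → oral argument is held → the opinion is issued.
Total delay along the path: 25 + 52 = 77 days.

77 days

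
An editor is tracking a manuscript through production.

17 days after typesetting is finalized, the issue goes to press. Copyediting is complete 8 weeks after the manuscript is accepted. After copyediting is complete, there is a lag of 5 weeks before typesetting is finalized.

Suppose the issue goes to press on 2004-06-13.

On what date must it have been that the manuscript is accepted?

2004-02-26

The issue goes to press: Jun 13, 2004.
Typesetting is finalized: Jun 13, 2004 − 17 days = May 27, 2004.
Copyediting is complete: May 27, 2004 − 5 weeks = Apr 22, 2004.
The manuscript is accepted: Apr 22, 2004 − 8 weeks = Feb 26, 2004.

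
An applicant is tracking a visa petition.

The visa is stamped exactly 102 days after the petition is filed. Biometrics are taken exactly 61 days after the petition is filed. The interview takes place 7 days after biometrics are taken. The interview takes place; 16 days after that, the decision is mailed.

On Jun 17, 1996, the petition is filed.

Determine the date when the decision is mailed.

The petition is filed: Jun 17, 1996.
Biometrics are taken: Jun 17, 1996 + 61 days = Aug 17, 1996.
The interview takes place: Aug 17, 1996 + 7 days = Aug 24, 1996.
The decision is mailed: Aug 24, 1996 + 16 days = Sep 9, 1996.

Sep 9, 1996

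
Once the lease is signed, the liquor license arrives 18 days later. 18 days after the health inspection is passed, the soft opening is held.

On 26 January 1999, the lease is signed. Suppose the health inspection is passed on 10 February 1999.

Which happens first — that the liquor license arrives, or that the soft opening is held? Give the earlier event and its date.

The lease is signed: Jan 26, 1999.
The liquor license arrives: Jan 26, 1999 + 18 days = Feb 13, 1999.
The health inspection is passed: Feb 10, 1999.
The soft opening is held: Feb 10, 1999 + 18 days = Feb 28, 1999.
Comparing: the liquor license arrives on Feb 13, 1999 vs the soft opening is held on Feb 28, 1999. Earlier: the liquor license arrives.

The liquor license arrives — 13 February 1999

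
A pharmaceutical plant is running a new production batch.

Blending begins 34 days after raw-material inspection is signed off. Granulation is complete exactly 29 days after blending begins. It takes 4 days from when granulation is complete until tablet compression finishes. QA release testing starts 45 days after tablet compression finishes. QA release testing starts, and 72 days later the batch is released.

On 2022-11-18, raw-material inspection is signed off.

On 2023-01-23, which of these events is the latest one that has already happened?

Granulation is complete

Raw-material inspection is signed off: Nov 18, 2022.
Blending begins: Nov 18, 2022 + 34 days = Dec 22, 2022.
Granulation is complete: Dec 22, 2022 + 29 days = Jan 20, 2023.
Tablet compression finishes: Jan 20, 2023 + 4 days = Jan 24, 2023.
QA release testing starts: Jan 24, 2023 + 45 days = Mar 10, 2023.
The batch is released: Mar 10, 2023 + 72 days = May 21, 2023.
Jan 23, 2023 falls between when granulation is complete (Jan 20, 2023) and when tablet compression finishes (Jan 24, 2023).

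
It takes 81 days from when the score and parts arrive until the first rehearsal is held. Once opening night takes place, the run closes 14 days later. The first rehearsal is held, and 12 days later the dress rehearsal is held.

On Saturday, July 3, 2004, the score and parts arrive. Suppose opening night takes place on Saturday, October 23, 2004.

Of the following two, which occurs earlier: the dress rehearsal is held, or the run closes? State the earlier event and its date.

The score and parts arrive: Jul 3, 2004.
The first rehearsal is held: Jul 3, 2004 + 81 days = Sep 22, 2004.
The dress rehearsal is held: Sep 22, 2004 + 12 days = Oct 4, 2004.
Opening night takes place: Oct 23, 2004.
The run closes: Oct 23, 2004 + 14 days = Nov 6, 2004.
Comparing: the dress rehearsal is held on Oct 4, 2004 vs the run closes on Nov 6, 2004. Earlier: the dress rehearsal is held.

The dress rehearsal is held — Monday, October 4, 2004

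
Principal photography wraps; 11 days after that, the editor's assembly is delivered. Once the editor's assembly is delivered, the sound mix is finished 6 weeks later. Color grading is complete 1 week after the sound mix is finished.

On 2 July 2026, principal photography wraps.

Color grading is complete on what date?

Principal photography wraps: Jul 2, 2026.
The editor's assembly is delivered: Jul 2, 2026 + 11 days = Jul 13, 2026.
The sound mix is finished: Jul 13, 2026 + 6 weeks = Aug 24, 2026.
Color grading is complete: Aug 24, 2026 + 1 week = Aug 31, 2026.

31 August 2026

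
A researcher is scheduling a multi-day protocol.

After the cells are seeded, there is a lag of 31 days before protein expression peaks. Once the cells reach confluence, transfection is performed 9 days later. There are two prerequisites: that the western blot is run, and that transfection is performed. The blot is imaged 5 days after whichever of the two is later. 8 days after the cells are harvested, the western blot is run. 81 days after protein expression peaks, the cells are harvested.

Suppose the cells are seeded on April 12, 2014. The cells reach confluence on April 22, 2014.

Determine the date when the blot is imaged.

The cells are seeded: Apr 12, 2014.
Protein expression peaks: Apr 12, 2014 + 31 days = May 13, 2014.
The cells are harvested: May 13, 2014 + 81 days = Aug 2, 2014.
The western blot is run: Aug 2, 2014 + 8 days = Aug 10, 2014.
The cells reach confluence: Apr 22, 2014.
Transfection is performed: Apr 22, 2014 + 9 days = May 1, 2014.
Both prerequisites met — the western blot is run (Aug 10, 2014), transfection is performed (May 1, 2014); the later is Aug 10, 2014.
The blot is imaged: Aug 10, 2014 + 5 days = Aug 15, 2014.

August 15, 2014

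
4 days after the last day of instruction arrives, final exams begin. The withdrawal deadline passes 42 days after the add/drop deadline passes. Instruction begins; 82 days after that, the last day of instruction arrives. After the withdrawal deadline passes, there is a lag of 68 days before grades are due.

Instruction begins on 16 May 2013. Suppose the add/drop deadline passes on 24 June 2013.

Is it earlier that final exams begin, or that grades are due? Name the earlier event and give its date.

Instruction begins: May 16, 2013.
The last day of instruction arrives: May 16, 2013 + 82 days = Aug 6, 2013.
Final exams begin: Aug 6, 2013 + 4 days = Aug 10, 2013.
The add/drop deadline passes: Jun 24, 2013.
The withdrawal deadline passes: Jun 24, 2013 + 42 days = Aug 5, 2013.
Grades are due: Aug 5, 2013 + 68 days = Oct 12, 2013.
Comparing: final exams begin on Aug 10, 2013 vs grades are due on Oct 12, 2013. Earlier: final exams begin.

Final exams begin — 10 August 2013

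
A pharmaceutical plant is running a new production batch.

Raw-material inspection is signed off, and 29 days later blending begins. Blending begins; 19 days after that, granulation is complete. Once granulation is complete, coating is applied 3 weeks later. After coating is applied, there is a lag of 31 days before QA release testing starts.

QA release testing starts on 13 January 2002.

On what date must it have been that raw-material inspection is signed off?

QA release testing starts: Jan 13, 2002.
Coating is applied: Jan 13, 2002 − 31 days = Dec 13, 2001.
Granulation is complete: Dec 13, 2001 − 3 weeks = Nov 22, 2001.
Blending begins: Nov 22, 2001 − 19 days = Nov 3, 2001.
Raw-material inspection is signed off: Nov 3, 2001 − 29 days = Oct 5, 2001.

5 October 2001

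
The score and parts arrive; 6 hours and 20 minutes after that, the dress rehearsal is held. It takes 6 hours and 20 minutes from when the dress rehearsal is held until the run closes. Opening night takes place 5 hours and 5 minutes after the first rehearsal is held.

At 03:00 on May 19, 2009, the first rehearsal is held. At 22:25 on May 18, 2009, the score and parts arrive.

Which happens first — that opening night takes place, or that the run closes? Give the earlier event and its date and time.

Opening night takes place — 08:05 on May 19, 2009

The first rehearsal is held: 03:00 May 19, 2009.
Opening night takes place: 03:00 May 19, 2009 + 5h05m = 08:05 May 19, 2009.
The score and parts arrive: 22:25 May 18, 2009.
The dress rehearsal is held: 22:25 May 18, 2009 + 6h20m = 04:45 May 19, 2009.
The run closes: 04:45 May 19, 2009 + 6h20m = 11:05 May 19, 2009.
Comparing: opening night takes place at 08:05 May 19, 2009 vs the run closes at 11:05 May 19, 2009. Earlier: opening night takes place.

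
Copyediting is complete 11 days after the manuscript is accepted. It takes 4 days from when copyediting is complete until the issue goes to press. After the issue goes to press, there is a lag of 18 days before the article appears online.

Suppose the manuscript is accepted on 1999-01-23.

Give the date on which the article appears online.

1999-02-25

The manuscript is accepted: Jan 23, 1999.
Copyediting is complete: Jan 23, 1999 + 11 days = Feb 3, 1999.
The issue goes to press: Feb 3, 1999 + 4 days = Feb 7, 1999.
The article appears online: Feb 7, 1999 + 18 days = Feb 25, 1999.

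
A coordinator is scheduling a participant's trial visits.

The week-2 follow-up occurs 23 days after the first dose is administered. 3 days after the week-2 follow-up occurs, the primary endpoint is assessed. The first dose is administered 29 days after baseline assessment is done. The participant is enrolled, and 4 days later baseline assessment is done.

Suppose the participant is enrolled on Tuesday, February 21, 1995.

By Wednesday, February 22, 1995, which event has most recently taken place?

The participant is enrolled: Feb 21, 1995.
Baseline assessment is done: Feb 21, 1995 + 4 days = Feb 25, 1995.
The first dose is administered: Feb 25, 1995 + 29 days = Mar 26, 1995.
The week-2 follow-up occurs: Mar 26, 1995 + 23 days = Apr 18, 1995.
The primary endpoint is assessed: Apr 18, 1995 + 3 days = Apr 21, 1995.
Feb 22, 1995 falls between when the participant is enrolled (Feb 21, 1995) and when baseline assessment is done (Feb 25, 1995).

The participant is enrolled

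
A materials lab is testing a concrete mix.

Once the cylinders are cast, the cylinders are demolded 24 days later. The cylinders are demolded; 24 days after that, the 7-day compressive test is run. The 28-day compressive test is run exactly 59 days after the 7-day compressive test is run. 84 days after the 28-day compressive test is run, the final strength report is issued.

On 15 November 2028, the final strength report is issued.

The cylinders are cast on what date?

The final strength report is issued: Nov 15, 2028.
The 28-day compressive test is run: Nov 15, 2028 − 84 days = Aug 23, 2028.
The 7-day compressive test is run: Aug 23, 2028 − 59 days = Jun 25, 2028.
The cylinders are demolded: Jun 25, 2028 − 24 days = Jun 1, 2028.
The cylinders are cast: Jun 1, 2028 − 24 days = May 8, 2028.

8 May 2028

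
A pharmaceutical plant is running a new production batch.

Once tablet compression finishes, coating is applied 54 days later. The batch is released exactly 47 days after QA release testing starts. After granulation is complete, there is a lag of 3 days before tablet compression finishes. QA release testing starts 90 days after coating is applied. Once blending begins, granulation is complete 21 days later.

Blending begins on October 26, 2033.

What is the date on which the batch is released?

May 29, 2034

Blending begins: Oct 26, 2033.
Granulation is complete: Oct 26, 2033 + 21 days = Nov 16, 2033.
Tablet compression finishes: Nov 16, 2033 + 3 days = Nov 19, 2033.
Coating is applied: Nov 19, 2033 + 54 days = Jan 12, 2034.
QA release testing starts: Jan 12, 2034 + 90 days = Apr 12, 2034.
The batch is released: Apr 12, 2034 + 47 days = May 29, 2034.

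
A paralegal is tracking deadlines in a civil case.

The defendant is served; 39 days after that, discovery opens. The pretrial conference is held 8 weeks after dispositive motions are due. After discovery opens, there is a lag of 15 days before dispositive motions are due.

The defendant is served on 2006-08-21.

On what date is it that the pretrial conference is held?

2006-12-09

The defendant is served: Aug 21, 2006.
Discovery opens: Aug 21, 2006 + 39 days = Sep 29, 2006.
Dispositive motions are due: Sep 29, 2006 + 15 days = Oct 14, 2006.
The pretrial conference is held: Oct 14, 2006 + 8 weeks = Dec 9, 2006.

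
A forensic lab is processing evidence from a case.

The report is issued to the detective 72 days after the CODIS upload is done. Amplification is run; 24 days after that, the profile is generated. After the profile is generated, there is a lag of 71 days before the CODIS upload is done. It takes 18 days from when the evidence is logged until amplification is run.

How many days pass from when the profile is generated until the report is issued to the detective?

Causal path: the profile is generated → the CODIS upload is done → the report is issued to the detective.
Total delay along the path: 71 + 72 = 143 days.

143 days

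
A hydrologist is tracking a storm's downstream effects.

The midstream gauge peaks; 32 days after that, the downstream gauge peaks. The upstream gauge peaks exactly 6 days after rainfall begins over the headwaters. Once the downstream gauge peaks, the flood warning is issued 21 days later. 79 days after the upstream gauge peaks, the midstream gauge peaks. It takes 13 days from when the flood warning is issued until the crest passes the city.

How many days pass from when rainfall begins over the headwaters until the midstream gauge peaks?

Causal path: rainfall begins over the headwaters → the upstream gauge peaks → the midstream gauge peaks.
Total delay along the path: 6 + 79 = 85 days.

85 days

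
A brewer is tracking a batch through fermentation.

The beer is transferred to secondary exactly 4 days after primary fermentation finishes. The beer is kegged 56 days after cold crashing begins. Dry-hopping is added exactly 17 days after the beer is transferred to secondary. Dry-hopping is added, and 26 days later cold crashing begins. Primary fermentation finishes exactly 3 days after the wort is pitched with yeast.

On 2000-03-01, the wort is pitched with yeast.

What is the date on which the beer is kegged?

The wort is pitched with yeast: Mar 1, 2000.
Primary fermentation finishes: Mar 1, 2000 + 3 days = Mar 4, 2000.
The beer is transferred to secondary: Mar 4, 2000 + 4 days = Mar 8, 2000.
Dry-hopping is added: Mar 8, 2000 + 17 days = Mar 25, 2000.
Cold crashing begins: Mar 25, 2000 + 26 days = Apr 20, 2000.
The beer is kegged: Apr 20, 2000 + 56 days = Jun 15, 2000.

2000-06-15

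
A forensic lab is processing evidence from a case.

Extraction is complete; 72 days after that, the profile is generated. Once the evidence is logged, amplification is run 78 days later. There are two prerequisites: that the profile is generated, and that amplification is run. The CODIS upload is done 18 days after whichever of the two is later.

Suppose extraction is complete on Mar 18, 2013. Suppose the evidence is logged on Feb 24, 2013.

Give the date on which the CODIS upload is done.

Extraction is complete: Mar 18, 2013.
The profile is generated: Mar 18, 2013 + 72 days = May 29, 2013.
The evidence is logged: Feb 24, 2013.
Amplification is run: Feb 24, 2013 + 78 days = May 13, 2013.
Both prerequisites met — the profile is generated (May 29, 2013), amplification is run (May 13, 2013); the later is May 29, 2013.
The CODIS upload is done: May 29, 2013 + 18 days = Jun 16, 2013.

Jun 16, 2013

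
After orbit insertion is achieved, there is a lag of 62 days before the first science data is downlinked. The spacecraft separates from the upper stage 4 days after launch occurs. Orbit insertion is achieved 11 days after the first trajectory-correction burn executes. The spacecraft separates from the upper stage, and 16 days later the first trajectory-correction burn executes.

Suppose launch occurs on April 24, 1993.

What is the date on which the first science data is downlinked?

July 26, 1993

Launch occurs: Apr 24, 1993.
The spacecraft separates from the upper stage: Apr 24, 1993 + 4 days = Apr 28, 1993.
The first trajectory-correction burn executes: Apr 28, 1993 + 16 days = May 14, 1993.
Orbit insertion is achieved: May 14, 1993 + 11 days = May 25, 1993.
The first science data is downlinked: May 25, 1993 + 62 days = Jul 26, 1993.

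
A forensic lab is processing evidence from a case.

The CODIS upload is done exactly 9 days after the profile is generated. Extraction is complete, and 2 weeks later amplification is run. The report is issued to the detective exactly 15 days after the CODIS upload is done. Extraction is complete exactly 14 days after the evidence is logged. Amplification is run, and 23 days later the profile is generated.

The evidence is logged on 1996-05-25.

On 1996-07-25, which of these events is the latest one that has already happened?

The CODIS upload is done

The evidence is logged: May 25, 1996.
Extraction is complete: May 25, 1996 + 14 days = Jun 8, 1996.
Amplification is run: Jun 8, 1996 + 2 weeks = Jun 22, 1996.
The profile is generated: Jun 22, 1996 + 23 days = Jul 15, 1996.
The CODIS upload is done: Jul 15, 1996 + 9 days = Jul 24, 1996.
The report is issued to the detective: Jul 24, 1996 + 15 days = Aug 8, 1996.
Jul 25, 1996 falls between when the CODIS upload is done (Jul 24, 1996) and when the report is issued to the detective (Aug 8, 1996).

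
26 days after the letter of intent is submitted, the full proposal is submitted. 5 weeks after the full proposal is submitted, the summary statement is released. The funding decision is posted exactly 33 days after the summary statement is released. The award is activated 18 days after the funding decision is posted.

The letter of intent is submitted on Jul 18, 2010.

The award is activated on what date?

The letter of intent is submitted: Jul 18, 2010.
The full proposal is submitted: Jul 18, 2010 + 26 days = Aug 13, 2010.
The summary statement is released: Aug 13, 2010 + 5 weeks = Sep 17, 2010.
The funding decision is posted: Sep 17, 2010 + 33 days = Oct 20, 2010.
The award is activated: Oct 20, 2010 + 18 days = Nov 7, 2010.

Nov 7, 2010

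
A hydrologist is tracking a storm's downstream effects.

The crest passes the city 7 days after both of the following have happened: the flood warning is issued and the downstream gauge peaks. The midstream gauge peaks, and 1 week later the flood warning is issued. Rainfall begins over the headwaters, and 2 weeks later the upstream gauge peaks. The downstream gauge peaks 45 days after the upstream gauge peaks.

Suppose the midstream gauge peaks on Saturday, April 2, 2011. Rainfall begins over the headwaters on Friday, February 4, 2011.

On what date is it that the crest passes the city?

Saturday, April 16, 2011

The midstream gauge peaks: Apr 2, 2011.
The flood warning is issued: Apr 2, 2011 + 1 week = Apr 9, 2011.
Rainfall begins over the headwaters: Feb 4, 2011.
The upstream gauge peaks: Feb 4, 2011 + 2 weeks = Feb 18, 2011.
The downstream gauge peaks: Feb 18, 2011 + 45 days = Apr 4, 2011.
Both prerequisites met — the flood warning is issued (Apr 9, 2011), the downstream gauge peaks (Apr 4, 2011); the later is Apr 9, 2011.
The crest passes the city: Apr 9, 2011 + 7 days = Apr 16, 2011.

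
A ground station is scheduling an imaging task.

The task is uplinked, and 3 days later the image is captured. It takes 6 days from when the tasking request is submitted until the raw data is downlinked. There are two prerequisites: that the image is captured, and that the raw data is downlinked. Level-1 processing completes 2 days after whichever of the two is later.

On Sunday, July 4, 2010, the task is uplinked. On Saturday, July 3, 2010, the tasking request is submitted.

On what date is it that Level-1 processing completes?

The task is uplinked: Jul 4, 2010.
The image is captured: Jul 4, 2010 + 3 days = Jul 7, 2010.
The tasking request is submitted: Jul 3, 2010.
The raw data is downlinked: Jul 3, 2010 + 6 days = Jul 9, 2010.
Both prerequisites met — the image is captured (Jul 7, 2010), the raw data is downlinked (Jul 9, 2010); the later is Jul 9, 2010.
Level-1 processing completes: Jul 9, 2010 + 2 days = Jul 11, 2010.

Sunday, July 11, 2010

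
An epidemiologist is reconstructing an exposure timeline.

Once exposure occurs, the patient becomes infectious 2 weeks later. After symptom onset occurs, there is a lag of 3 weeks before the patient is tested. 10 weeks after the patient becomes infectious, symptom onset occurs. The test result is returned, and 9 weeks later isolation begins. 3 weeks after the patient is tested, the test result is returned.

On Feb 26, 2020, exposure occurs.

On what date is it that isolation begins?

Sep 2, 2020

Exposure occurs: Feb 26, 2020.
The patient becomes infectious: Feb 26, 2020 + 2 weeks = Mar 11, 2020.
Symptom onset occurs: Mar 11, 2020 + 10 weeks = May 20, 2020.
The patient is tested: May 20, 2020 + 3 weeks = Jun 10, 2020.
The test result is returned: Jun 10, 2020 + 3 weeks = Jul 1, 2020.
Isolation begins: Jul 1, 2020 + 9 weeks = Sep 2, 2020.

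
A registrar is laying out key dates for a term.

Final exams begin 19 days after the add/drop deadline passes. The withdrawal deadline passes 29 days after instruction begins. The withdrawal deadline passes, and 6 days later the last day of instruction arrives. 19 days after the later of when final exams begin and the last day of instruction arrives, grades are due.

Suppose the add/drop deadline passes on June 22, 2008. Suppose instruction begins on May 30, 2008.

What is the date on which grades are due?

The add/drop deadline passes: Jun 22, 2008.
Final exams begin: Jun 22, 2008 + 19 days = Jul 11, 2008.
Instruction begins: May 30, 2008.
The withdrawal deadline passes: May 30, 2008 + 29 days = Jun 28, 2008.
The last day of instruction arrives: Jun 28, 2008 + 6 days = Jul 4, 2008.
Both prerequisites met — final exams begin (Jul 11, 2008), the last day of instruction arrives (Jul 4, 2008); the later is Jul 11, 2008.
Grades are due: Jul 11, 2008 + 19 days = Jul 30, 2008.

July 30, 2008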